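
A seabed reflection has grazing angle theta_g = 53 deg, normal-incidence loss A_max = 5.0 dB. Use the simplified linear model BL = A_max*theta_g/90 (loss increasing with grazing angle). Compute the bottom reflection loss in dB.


BL = A_max * theta_g / 90 = 5.0 * 53 / 90 = 2.94

2.94 dB


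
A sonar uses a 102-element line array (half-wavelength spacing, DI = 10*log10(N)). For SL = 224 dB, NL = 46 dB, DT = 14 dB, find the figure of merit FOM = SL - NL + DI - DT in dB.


Step 1: DI = 10*log10(102) = 20.09 dB
Step 2: FOM = SL - NL + DI - DT = 224 - 46 + 20.09 - 14 = 184.09

184.09 dB


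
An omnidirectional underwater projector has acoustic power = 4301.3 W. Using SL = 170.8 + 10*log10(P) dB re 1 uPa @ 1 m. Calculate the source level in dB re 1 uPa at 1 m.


SL = 170.8 + 10*log10(4301.3) = 170.8 + 36.34 = 207.14

207.14 dB


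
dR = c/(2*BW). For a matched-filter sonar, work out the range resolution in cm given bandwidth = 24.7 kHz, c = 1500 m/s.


3.04 cm


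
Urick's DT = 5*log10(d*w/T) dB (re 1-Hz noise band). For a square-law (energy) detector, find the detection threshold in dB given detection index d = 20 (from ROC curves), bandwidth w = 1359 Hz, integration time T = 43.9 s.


13.96 dB


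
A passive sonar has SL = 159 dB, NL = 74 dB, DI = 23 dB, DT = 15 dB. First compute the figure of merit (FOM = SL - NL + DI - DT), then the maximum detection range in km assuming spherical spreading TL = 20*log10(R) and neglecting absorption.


Step 1: FOM = SL - NL + DI - DT = 159 - 74 + 23 - 15 = 93 dB
Step 2: at max range FOM = TL = 20*log10(R), so R = 10^(93/20) = 44668.36 m = 44.67 km

44.67 km


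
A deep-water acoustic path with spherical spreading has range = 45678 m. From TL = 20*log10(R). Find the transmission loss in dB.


TL = 20*log10(45678) = 93.19

93.19 dB


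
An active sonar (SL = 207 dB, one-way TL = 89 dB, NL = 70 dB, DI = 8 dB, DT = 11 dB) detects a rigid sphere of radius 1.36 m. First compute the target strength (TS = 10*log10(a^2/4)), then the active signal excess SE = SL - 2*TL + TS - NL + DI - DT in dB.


Step 1: TS = 10*log10(1.36^2/4) = -3.35 dB
Step 2: SE = SL - 2*TL + TS - NL + DI - DT = 207 - 2*89 + (-3.35) - 70 + 8 - 11 = -47.35

-47.35 dB


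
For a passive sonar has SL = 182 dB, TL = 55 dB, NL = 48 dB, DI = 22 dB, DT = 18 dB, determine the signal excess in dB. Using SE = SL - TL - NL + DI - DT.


SE = SL - TL - NL + DI - DT = 182 - 55 - 48 + 22 - 18 = 83

83 dB


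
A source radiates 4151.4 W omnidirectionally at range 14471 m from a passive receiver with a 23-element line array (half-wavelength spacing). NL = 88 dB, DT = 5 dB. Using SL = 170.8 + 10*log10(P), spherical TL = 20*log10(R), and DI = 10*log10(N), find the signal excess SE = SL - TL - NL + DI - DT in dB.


Step 1: SL = 170.8 + 10*log10(4151.4) = 206.98 dB
Step 2: TL = 20*log10(14471) = 83.21 dB
Step 3: DI = 10*log10(23) = 13.62 dB
Step 4: SE = SL - TL - NL + DI - DT = 206.98 - 83.21 - 88 + 13.62 - 5 = 44.39

44.39 dB


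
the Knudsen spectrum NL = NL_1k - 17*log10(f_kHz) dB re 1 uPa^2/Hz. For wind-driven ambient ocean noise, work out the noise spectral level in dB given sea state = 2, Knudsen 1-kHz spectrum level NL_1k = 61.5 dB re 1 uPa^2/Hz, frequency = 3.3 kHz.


NL = NL_1k - 17*log10(f_kHz) = 61.5 - 17*log10(3.3) = 61.5 - (8.81) = 52.69

52.69 dB


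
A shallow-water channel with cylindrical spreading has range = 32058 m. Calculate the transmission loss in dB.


45.06 dB


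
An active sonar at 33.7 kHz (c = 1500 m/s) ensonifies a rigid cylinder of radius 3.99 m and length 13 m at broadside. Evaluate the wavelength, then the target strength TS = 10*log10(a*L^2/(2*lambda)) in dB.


Step 1: lambda = c/f = 1500/33700 = 0.04451 m
Step 2: TS = 10*log10(a*L^2/(2*lambda)) = 10*log10(3.99*13^2/(2*0.04451)) = 38.79

38.79 dB


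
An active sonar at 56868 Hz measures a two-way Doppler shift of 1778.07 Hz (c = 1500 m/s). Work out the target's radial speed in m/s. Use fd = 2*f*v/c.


23.45 m/s


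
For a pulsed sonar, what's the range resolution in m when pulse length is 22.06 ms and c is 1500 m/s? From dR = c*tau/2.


16.545 m


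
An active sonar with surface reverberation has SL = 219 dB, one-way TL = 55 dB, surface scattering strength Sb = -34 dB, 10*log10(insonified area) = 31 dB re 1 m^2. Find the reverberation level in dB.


RL = SL - 2*TL + Sb + 10*log10(A) = 219 - 2*55 + (-34) + 31 = 106

106 dB


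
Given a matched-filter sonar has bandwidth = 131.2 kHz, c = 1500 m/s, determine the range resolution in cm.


0.57 cm


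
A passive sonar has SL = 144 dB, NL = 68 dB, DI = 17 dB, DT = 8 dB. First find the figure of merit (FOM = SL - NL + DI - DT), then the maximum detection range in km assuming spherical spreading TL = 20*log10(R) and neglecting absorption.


Step 1: FOM = SL - NL + DI - DT = 144 - 68 + 17 - 8 = 85 dB
Step 2: at max range FOM = TL = 20*log10(R), so R = 10^(85/20) = 17782.79 m = 17.78 km

17.78 km


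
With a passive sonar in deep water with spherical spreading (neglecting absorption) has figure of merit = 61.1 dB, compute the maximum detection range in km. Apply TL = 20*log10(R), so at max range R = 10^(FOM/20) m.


At max range FOM = TL, so 20*log10(R) = 61.1
R = 10^(61.1/20) = 1135.01 m = 1.14 km

1.14 km


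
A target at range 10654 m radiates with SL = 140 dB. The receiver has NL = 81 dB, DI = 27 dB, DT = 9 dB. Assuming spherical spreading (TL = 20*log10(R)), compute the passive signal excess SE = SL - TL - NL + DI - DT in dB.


Step 1: TL = 20*log10(10654) = 80.55 dB
Step 2: SE = 140 - 80.55 - 81 + 27 - 9 = -3.55

-3.55 dB


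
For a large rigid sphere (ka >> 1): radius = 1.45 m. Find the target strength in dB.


TS = 10*log10(1.45^2 / 4) = 10*log10(0.525625) = -2.79

-2.79 dB


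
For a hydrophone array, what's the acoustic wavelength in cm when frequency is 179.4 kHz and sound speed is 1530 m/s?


0.85 cm


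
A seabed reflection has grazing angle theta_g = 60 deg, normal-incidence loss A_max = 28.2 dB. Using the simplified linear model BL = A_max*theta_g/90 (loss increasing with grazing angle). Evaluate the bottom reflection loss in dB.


BL = A_max * theta_g / 90 = 28.2 * 60 / 90 = 18.8

18.8 dB


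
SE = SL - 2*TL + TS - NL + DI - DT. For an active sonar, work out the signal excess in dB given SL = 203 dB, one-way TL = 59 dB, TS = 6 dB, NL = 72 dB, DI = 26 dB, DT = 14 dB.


SE = SL - 2*TL + TS - NL + DI - DT = 203 - 2*59 + (6) - 72 + 26 - 14 = 31

31 dB


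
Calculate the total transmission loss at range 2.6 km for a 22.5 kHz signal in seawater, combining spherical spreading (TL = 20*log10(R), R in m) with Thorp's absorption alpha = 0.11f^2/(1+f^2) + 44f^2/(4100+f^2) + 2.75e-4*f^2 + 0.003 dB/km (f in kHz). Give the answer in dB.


Step 1 (Thorp): alpha = 0.11*506.25/(1+506.25) + 44*506.25/(4100+506.25) + 2.75e-4*506.25 + 0.003 = 5.0878 dB/km
Step 2: TL_spread = 20*log10(2600) = 68.3 dB
Step 3: TL_abs = alpha*R = 5.0878 * 2.6 = 13.23 dB
Step 4: TL_total = 68.3 + 13.23 = 81.53

81.53 dB


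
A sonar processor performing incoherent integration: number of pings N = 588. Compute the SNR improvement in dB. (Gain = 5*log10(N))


Gain = 5*log10(588) = 13.85

13.85 dB


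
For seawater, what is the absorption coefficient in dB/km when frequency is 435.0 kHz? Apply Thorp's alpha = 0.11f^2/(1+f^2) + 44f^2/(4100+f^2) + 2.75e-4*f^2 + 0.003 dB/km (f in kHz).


f^2 = 189225.0
alpha = 0.11*189225.0/(1+189225.0) + 44*189225.0/(4100+189225.0) + 2.75e-4*189225.0 + 0.003 = 95.217

95.217 dB/km


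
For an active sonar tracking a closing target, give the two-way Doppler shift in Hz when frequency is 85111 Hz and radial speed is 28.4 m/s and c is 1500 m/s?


3222.87 Hz


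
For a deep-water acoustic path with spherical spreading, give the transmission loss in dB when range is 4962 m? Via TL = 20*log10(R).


TL = 20*log10(4962) = 73.91

73.91 dB


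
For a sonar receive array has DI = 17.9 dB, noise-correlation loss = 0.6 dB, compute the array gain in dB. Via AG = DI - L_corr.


AG = DI - L_corr = 17.9 - 0.6 = 17.3

17.3 dB


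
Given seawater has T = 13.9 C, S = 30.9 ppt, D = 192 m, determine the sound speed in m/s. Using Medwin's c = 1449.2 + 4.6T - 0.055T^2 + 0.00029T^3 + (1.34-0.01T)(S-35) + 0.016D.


c = 1449.2 + 4.6*13.9 - 0.055*13.9^2 + 0.00029*13.9^3 + (1.34 - 0.01*13.9)*(30.9 - 35) + 0.016*192 = 1501.44

1501.44 m/s


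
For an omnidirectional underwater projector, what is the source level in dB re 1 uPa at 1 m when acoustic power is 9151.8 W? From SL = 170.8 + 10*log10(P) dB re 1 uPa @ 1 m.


210.42 dB


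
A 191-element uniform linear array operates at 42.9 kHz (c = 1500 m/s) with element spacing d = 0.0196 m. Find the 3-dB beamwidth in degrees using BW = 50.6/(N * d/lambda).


Step 1: lambda = 1500/42900 = 0.03497 m
Step 2: d/lambda = 0.0196/0.03497 = 0.5605
Step 3: BW = 50.6/(N * d/lambda) = 50.6/(191 * 0.5605) = 0.47

0.47 deg


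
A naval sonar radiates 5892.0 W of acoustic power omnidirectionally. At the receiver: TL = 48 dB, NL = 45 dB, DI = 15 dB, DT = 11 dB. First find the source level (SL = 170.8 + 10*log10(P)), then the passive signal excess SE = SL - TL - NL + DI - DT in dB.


Step 1: SL = 170.8 + 10*log10(5892.0) = 208.5 dB
Step 2: SE = SL - TL - NL + DI - DT = 208.5 - 48 - 45 + 15 - 11 = 119.5

119.5 dB


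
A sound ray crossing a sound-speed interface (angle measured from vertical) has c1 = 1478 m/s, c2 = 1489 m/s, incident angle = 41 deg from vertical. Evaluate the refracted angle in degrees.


41.37 deg


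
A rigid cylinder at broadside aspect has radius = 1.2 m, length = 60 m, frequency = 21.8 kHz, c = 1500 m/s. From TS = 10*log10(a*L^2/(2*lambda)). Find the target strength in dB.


44.97 dB


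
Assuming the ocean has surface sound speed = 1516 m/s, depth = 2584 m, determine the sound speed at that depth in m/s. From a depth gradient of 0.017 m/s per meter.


c = 1516 + 0.017 * 2584 = 1559.928

1559.928 m/s


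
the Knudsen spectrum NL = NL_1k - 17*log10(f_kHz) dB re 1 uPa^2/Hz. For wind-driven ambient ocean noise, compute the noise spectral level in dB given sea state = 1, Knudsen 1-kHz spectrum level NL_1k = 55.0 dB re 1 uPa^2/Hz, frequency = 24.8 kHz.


NL = NL_1k - 17*log10(f_kHz) = 55.0 - 17*log10(24.8) = 55.0 - (23.71) = 31.29

31.29 dB


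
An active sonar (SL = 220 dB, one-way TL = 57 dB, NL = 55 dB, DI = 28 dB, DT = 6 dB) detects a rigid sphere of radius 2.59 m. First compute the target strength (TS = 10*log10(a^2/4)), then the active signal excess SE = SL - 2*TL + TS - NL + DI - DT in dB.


Step 1: TS = 10*log10(2.59^2/4) = 2.25 dB
Step 2: SE = SL - 2*TL + TS - NL + DI - DT = 220 - 2*57 + (2.25) - 55 + 28 - 6 = 75.25

75.25 dB


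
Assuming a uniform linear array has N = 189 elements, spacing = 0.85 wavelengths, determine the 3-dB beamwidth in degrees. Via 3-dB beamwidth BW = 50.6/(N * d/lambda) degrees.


0.31 deg


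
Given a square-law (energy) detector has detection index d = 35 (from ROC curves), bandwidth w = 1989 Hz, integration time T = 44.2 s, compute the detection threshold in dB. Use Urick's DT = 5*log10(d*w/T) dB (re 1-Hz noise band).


15.99 dB


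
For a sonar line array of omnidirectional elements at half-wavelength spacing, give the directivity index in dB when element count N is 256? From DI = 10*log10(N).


DI = 10*log10(256) = 24.08

24.08 dB


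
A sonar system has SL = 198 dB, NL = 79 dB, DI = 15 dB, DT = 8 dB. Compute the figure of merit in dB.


FOM = SL - NL + DI - DT = 198 - 79 + 15 - 8 = 126

126 dB


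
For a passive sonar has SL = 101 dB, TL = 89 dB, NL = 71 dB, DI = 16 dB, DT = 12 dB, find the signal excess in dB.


SE = SL - TL - NL + DI - DT = 101 - 89 - 71 + 16 - 12 = -55

-55 dB


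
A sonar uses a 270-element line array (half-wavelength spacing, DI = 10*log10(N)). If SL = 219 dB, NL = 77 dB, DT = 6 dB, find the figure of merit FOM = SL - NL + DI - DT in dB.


160.31 dB


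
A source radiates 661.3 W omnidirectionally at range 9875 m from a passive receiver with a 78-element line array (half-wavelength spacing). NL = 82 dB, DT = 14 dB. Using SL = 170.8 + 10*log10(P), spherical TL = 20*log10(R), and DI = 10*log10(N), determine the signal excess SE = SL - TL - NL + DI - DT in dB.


Step 1: SL = 170.8 + 10*log10(661.3) = 199.0 dB
Step 2: TL = 20*log10(9875) = 79.89 dB
Step 3: DI = 10*log10(78) = 18.92 dB
Step 4: SE = SL - TL - NL + DI - DT = 199.0 - 79.89 - 82 + 18.92 - 14 = 42.03

42.03 dB


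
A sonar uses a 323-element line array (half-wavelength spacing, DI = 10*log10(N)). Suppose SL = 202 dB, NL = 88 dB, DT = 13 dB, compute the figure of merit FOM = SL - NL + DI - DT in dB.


126.09 dB


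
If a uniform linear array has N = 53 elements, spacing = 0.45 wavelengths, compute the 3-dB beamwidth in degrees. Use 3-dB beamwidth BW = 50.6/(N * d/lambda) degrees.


BW = 50.6 / (53 * 0.45) = 50.6 / 23.85 = 2.12

2.12 deg


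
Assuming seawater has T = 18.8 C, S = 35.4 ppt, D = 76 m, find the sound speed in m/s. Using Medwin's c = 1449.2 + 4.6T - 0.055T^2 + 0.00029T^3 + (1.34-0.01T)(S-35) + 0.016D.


c = 1449.2 + 4.6*18.8 - 0.055*18.8^2 + 0.00029*18.8^3 + (1.34 - 0.01*18.8)*(35.4 - 35) + 0.016*76 = 1519.84

1519.84 m/s


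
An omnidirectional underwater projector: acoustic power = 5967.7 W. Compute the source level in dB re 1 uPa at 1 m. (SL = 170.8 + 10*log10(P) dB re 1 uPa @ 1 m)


SL = 170.8 + 10*log10(5967.7) = 170.8 + 37.76 = 208.56

208.56 dB


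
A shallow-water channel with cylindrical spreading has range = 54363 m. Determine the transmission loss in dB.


TL = 10*log10(54363) = 47.35

47.35 dB


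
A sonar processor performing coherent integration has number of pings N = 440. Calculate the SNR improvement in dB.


26.43 dB


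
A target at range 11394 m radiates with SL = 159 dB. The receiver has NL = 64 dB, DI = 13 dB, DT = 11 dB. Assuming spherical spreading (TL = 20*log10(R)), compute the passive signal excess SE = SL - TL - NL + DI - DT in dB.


Step 1: TL = 20*log10(11394) = 81.13 dB
Step 2: SE = 159 - 81.13 - 64 + 13 - 11 = 15.87

15.87 dB


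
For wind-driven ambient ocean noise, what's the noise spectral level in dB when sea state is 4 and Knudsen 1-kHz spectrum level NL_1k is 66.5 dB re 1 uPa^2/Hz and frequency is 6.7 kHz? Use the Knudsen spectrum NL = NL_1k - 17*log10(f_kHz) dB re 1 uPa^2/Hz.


NL = NL_1k - 17*log10(f_kHz) = 66.5 - 17*log10(6.7) = 66.5 - (14.04) = 52.46

52.46 dB


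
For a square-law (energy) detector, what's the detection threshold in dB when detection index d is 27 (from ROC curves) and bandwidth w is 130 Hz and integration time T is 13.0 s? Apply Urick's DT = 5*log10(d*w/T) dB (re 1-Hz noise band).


DT = 5*log10(d*w/T) = 5*log10(27 * 130 / 13.0) = 5*log10(270.0) = 12.16

12.16 dB


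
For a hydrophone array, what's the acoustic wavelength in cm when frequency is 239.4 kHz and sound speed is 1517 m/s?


0.63 cm


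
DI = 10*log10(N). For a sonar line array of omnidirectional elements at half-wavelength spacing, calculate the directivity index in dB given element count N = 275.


DI = 10*log10(275) = 24.39

24.39 dB


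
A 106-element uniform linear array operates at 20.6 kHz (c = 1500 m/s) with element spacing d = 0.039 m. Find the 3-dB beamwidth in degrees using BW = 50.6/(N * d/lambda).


Step 1: lambda = 1500/20600 = 0.07282 m
Step 2: d/lambda = 0.039/0.07282 = 0.5356
Step 3: BW = 50.6/(N * d/lambda) = 50.6/(106 * 0.5356) = 0.89

0.89 deg


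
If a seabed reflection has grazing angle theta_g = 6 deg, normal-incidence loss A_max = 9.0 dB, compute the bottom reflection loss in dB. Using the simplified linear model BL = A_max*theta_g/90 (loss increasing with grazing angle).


BL = A_max * theta_g / 90 = 9.0 * 6 / 90 = 0.6

0.6 dB


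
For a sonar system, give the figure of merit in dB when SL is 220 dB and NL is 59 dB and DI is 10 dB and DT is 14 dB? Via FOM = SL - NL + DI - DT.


FOM = SL - NL + DI - DT = 220 - 59 + 10 - 14 = 157

157 dB


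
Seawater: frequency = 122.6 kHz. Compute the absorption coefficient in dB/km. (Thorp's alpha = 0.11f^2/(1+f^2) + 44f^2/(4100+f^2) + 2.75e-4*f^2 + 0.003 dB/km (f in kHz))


f^2 = 15030.76
alpha = 0.11*15030.76/(1+15030.76) + 44*15030.76/(4100+15030.76) + 2.75e-4*15030.76 + 0.003 = 38.817

38.817 dB/km


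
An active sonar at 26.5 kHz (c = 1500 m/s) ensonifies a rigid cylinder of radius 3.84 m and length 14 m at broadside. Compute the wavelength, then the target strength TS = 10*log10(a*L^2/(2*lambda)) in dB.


Step 1: lambda = c/f = 1500/26500 = 0.0566 m
Step 2: TS = 10*log10(a*L^2/(2*lambda)) = 10*log10(3.84*14^2/(2*0.0566)) = 38.23

38.23 dB


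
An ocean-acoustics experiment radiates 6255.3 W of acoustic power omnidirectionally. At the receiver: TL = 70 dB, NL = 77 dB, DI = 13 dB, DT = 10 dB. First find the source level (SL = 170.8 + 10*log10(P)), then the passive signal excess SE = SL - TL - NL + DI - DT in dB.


Step 1: SL = 170.8 + 10*log10(6255.3) = 208.76 dB
Step 2: SE = SL - TL - NL + DI - DT = 208.76 - 70 - 77 + 13 - 10 = 64.76

64.76 dB


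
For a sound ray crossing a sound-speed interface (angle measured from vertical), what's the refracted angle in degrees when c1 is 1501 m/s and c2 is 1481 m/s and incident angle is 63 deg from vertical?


61.54 deg


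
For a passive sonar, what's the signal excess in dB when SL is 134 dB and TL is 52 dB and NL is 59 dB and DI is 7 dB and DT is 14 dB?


16 dB


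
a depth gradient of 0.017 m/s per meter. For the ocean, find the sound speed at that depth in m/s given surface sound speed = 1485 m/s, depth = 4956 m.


c = 1485 + 0.017 * 4956 = 1569.252

1569.252 m/s


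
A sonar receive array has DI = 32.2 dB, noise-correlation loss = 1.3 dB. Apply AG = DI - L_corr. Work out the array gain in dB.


AG = DI - L_corr = 32.2 - 1.3 = 30.9

30.9 dB


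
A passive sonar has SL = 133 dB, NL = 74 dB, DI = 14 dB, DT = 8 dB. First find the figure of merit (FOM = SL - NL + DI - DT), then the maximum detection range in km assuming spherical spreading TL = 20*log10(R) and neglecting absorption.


Step 1: FOM = SL - NL + DI - DT = 133 - 74 + 14 - 8 = 65 dB
Step 2: at max range FOM = TL = 20*log10(R), so R = 10^(65/20) = 1778.28 m = 1.78 km

1.78 km


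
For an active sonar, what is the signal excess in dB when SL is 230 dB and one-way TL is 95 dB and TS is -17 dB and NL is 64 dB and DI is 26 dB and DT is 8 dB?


-23 dB


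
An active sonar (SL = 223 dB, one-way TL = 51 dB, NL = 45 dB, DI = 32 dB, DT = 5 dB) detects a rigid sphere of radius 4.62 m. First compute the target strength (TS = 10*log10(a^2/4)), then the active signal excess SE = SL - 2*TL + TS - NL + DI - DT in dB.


Step 1: TS = 10*log10(4.62^2/4) = 7.27 dB
Step 2: SE = SL - 2*TL + TS - NL + DI - DT = 223 - 2*51 + (7.27) - 45 + 32 - 5 = 110.27

110.27 dB


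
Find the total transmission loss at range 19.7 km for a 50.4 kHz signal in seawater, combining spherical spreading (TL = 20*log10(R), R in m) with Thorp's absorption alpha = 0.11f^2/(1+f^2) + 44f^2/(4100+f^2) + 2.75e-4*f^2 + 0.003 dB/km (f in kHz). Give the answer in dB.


433.47 dB


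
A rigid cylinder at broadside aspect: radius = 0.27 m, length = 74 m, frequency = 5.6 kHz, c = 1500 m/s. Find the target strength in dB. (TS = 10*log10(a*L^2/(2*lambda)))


34.41 dB


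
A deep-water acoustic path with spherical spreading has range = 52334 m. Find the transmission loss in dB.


TL = 20*log10(52334) = 94.38

94.38 dB


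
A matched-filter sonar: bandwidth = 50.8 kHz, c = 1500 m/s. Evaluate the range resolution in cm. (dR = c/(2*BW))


dR = c/(2*BW) = 1500 / (2 * 50.8e3) = 0.0148 m = 1.48 cm

1.48 cm


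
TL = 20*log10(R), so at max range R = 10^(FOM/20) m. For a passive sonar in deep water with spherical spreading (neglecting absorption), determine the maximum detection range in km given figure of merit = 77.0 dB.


At max range FOM = TL, so 20*log10(R) = 77.0
R = 10^(77.0/20) = 7079.46 m = 7.08 km

7.08 km


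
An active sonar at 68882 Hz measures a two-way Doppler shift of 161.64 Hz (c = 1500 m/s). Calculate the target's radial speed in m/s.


1.76 m/s


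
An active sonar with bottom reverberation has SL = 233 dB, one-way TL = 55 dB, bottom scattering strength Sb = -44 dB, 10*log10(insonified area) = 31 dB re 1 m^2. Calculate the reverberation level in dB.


RL = SL - 2*TL + Sb + 10*log10(A) = 233 - 2*55 + (-44) + 31 = 110

110 dB


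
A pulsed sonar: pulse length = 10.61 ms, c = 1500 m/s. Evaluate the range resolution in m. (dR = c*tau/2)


7.9575 m


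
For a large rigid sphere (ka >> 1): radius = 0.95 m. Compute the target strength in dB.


-6.47 dB


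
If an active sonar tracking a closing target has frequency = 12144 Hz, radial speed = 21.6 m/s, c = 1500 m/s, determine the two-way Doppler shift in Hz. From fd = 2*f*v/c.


fd = 2*f*v/c = 2 * 12144 * 21.6 / 1500 = 349.75

349.75 Hz


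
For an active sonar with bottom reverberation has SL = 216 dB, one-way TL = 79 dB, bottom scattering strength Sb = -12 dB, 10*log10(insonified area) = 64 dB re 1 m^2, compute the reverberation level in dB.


110 dB


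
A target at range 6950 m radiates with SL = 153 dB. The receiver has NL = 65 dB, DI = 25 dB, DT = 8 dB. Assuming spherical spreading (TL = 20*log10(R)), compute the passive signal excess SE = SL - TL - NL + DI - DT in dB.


Step 1: TL = 20*log10(6950) = 76.84 dB
Step 2: SE = 153 - 76.84 - 65 + 25 - 8 = 28.16

28.16 dB


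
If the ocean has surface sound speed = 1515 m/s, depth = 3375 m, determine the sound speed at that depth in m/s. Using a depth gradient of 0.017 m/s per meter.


1572.375 m/s


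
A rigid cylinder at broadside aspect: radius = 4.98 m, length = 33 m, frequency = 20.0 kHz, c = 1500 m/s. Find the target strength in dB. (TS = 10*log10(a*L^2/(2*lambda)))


lambda = 1500/20000 = 0.075 m
TS = 10*log10(4.98*33^2/(2*0.075)) = 45.58

45.58 dB


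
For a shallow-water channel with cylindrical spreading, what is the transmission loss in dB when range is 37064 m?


TL = 10*log10(37064) = 45.69

45.69 dB


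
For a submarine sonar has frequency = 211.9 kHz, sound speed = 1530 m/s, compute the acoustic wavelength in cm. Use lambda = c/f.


lambda = c/f = 1530 / 211900 = 0.0072 m = 0.72 cm

0.72 cm


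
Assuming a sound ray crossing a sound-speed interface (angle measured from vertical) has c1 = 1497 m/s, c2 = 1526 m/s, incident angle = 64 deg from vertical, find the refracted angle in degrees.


66.38 deg


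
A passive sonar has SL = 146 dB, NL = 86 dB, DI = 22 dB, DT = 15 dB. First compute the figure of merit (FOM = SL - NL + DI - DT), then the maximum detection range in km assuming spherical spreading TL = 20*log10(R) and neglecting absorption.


Step 1: FOM = SL - NL + DI - DT = 146 - 86 + 22 - 15 = 67 dB
Step 2: at max range FOM = TL = 20*log10(R), so R = 10^(67/20) = 2238.72 m = 2.24 km

2.24 km


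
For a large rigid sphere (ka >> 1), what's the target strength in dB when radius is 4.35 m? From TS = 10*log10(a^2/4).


TS = 10*log10(4.35^2 / 4) = 10*log10(4.730625) = 6.75

6.75 dB


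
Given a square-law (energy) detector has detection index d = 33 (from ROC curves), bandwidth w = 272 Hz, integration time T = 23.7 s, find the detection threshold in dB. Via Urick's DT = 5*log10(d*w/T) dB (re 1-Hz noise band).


12.89 dB


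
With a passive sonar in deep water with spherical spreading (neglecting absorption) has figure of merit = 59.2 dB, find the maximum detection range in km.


At max range FOM = TL, so 20*log10(R) = 59.2
R = 10^(59.2/20) = 912.01 m = 0.91 km

0.91 km


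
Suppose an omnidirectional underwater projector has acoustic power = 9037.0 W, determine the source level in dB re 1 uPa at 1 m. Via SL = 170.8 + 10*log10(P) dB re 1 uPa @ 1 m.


210.36 dB


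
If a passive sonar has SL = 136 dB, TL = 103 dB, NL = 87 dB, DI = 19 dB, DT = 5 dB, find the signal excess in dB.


-40 dB


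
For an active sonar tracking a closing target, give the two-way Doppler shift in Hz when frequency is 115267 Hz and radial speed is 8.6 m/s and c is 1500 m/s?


fd = 2*f*v/c = 2 * 115267 * 8.6 / 1500 = 1321.73

1321.73 Hz


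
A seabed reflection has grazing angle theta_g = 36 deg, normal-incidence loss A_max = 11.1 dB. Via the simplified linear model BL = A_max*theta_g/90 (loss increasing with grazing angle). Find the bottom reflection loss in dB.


BL = A_max * theta_g / 90 = 11.1 * 36 / 90 = 4.44

4.44 dB


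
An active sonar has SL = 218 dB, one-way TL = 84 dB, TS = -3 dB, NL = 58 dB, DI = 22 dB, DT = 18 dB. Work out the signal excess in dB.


-7 dB


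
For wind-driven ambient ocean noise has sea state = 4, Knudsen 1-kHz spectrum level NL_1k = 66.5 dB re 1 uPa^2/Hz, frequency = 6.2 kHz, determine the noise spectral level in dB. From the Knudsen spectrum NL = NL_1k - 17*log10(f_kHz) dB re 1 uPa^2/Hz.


NL = NL_1k - 17*log10(f_kHz) = 66.5 - 17*log10(6.2) = 66.5 - (13.47) = 53.03

53.03 dB


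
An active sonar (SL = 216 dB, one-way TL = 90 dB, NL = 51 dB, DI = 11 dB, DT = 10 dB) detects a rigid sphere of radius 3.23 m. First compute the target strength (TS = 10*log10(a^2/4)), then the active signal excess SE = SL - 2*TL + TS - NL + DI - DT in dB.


Step 1: TS = 10*log10(3.23^2/4) = 4.16 dB
Step 2: SE = SL - 2*TL + TS - NL + DI - DT = 216 - 2*90 + (4.16) - 51 + 11 - 10 = -9.84

-9.84 dB


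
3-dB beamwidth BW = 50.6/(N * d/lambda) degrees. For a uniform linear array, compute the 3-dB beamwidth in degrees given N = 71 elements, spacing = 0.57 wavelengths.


1.25 deg


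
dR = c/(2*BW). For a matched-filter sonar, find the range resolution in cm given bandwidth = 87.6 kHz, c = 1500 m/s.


0.86 cm


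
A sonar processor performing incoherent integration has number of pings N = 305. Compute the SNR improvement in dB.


Gain = 5*log10(305) = 12.42

12.42 dB


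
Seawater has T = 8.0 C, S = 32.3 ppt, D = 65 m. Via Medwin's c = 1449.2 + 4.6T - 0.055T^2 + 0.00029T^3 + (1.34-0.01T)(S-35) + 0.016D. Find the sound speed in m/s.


c = 1449.2 + 4.6*8.0 - 0.055*8.0^2 + 0.00029*8.0^3 + (1.34 - 0.01*8.0)*(32.3 - 35) + 0.016*65 = 1480.27

1480.27 m/s


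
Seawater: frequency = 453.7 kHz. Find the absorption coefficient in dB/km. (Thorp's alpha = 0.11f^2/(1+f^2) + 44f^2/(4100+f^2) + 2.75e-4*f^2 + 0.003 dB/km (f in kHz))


f^2 = 205843.69
alpha = 0.11*205843.69/(1+205843.69) + 44*205843.69/(4100+205843.69) + 2.75e-4*205843.69 + 0.003 = 99.861

99.861 dB/km


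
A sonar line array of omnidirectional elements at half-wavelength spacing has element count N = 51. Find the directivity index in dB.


17.08 dB


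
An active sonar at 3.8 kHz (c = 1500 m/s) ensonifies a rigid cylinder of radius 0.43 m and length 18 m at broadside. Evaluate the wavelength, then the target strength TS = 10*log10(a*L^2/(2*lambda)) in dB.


Step 1: lambda = c/f = 1500/3800 = 0.39474 m
Step 2: TS = 10*log10(a*L^2/(2*lambda)) = 10*log10(0.43*18^2/(2*0.39474)) = 22.47

22.47 dB


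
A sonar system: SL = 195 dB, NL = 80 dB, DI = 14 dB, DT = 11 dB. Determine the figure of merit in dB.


FOM = SL - NL + DI - DT = 195 - 80 + 14 - 11 = 118

118 dB


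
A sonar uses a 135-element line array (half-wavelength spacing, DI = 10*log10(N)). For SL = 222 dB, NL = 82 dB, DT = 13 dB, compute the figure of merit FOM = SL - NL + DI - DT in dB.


Step 1: DI = 10*log10(135) = 21.3 dB
Step 2: FOM = SL - NL + DI - DT = 222 - 82 + 21.3 - 13 = 148.3

148.3 dB


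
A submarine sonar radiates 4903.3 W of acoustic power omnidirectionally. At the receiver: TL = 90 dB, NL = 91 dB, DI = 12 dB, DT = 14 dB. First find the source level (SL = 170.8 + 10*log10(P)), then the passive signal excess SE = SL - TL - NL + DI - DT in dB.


Step 1: SL = 170.8 + 10*log10(4903.3) = 207.7 dB
Step 2: SE = SL - TL - NL + DI - DT = 207.7 - 90 - 91 + 12 - 14 = 24.7

24.7 dB


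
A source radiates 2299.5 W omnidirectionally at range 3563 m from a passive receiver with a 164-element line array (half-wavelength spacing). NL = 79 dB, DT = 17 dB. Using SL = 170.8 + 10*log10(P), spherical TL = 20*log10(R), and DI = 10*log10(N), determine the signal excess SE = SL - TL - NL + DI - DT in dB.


59.53 dB


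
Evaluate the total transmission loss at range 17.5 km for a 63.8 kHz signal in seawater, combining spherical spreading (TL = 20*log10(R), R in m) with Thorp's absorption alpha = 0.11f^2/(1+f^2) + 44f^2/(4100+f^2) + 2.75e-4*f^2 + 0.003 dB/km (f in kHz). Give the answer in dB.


490.03 dB


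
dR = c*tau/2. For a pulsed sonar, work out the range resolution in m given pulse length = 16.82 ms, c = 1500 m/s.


dR = c*tau/2 = 1500 * 16.82e-3 / 2 = 12.615

12.615 m


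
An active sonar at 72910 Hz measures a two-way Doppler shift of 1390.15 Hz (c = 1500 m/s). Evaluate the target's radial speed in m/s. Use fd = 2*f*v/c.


From fd = 2*f*v/c, v = c*fd/(2*f) = 1500 * 1390.15 / (2*72910) = 14.3

14.3 m/s


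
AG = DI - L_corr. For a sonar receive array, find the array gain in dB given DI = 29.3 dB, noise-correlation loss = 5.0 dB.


AG = DI - L_corr = 29.3 - 5.0 = 24.3

24.3 dB


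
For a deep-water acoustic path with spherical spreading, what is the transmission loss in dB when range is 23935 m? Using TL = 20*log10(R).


TL = 20*log10(23935) = 87.58

87.58 dB


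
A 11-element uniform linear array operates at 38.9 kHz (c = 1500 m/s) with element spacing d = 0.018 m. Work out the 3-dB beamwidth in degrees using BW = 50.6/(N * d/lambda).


Step 1: lambda = 1500/38900 = 0.03856 m
Step 2: d/lambda = 0.018/0.03856 = 0.4668
Step 3: BW = 50.6/(N * d/lambda) = 50.6/(11 * 0.4668) = 9.85

9.85 deg


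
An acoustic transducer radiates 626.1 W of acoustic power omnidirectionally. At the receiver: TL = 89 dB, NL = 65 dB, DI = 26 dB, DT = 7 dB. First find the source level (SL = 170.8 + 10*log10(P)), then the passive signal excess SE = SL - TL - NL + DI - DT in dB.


Step 1: SL = 170.8 + 10*log10(626.1) = 198.77 dB
Step 2: SE = SL - TL - NL + DI - DT = 198.77 - 89 - 65 + 26 - 7 = 63.77

63.77 dB


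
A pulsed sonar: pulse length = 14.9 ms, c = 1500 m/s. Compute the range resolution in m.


dR = c*tau/2 = 1500 * 14.9e-3 / 2 = 11.175

11.175 m


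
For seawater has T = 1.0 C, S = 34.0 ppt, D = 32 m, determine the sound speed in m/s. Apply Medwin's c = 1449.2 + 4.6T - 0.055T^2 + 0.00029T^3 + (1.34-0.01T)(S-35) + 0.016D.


c = 1449.2 + 4.6*1.0 - 0.055*1.0^2 + 0.00029*1.0^3 + (1.34 - 0.01*1.0)*(34.0 - 35) + 0.016*32 = 1452.93

1452.93 m/s


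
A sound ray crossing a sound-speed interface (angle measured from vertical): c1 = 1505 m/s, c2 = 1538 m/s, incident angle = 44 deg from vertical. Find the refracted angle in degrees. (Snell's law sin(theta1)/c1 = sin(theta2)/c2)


sin(theta2) = (c2/c1)*sin(theta1) = (1538/1505)*sin(44 deg) = 0.70989
theta2 = arcsin(0.70989) = 45.23

45.23 deg


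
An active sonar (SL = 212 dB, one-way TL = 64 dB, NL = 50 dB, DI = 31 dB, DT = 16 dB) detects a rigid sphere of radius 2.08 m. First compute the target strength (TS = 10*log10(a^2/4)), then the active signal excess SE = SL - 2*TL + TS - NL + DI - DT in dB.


Step 1: TS = 10*log10(2.08^2/4) = 0.34 dB
Step 2: SE = SL - 2*TL + TS - NL + DI - DT = 212 - 2*64 + (0.34) - 50 + 31 - 16 = 49.34

49.34 dB


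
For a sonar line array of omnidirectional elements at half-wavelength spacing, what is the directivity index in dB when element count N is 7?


8.45 dB


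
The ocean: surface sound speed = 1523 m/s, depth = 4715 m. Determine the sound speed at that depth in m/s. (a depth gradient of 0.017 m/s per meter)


c = 1523 + 0.017 * 4715 = 1603.155

1603.155 m/s


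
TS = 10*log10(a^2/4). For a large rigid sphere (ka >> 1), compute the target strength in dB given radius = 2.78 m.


2.86 dB


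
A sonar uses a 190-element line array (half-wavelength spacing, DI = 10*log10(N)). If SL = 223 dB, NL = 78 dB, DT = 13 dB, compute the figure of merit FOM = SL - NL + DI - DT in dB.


Step 1: DI = 10*log10(190) = 22.79 dB
Step 2: FOM = SL - NL + DI - DT = 223 - 78 + 22.79 - 13 = 154.79

154.79 dB


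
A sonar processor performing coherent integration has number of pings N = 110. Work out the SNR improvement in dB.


Gain = 10*log10(110) = 20.41

20.41 dB


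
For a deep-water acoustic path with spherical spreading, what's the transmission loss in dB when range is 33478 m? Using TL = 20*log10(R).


TL = 20*log10(33478) = 90.5

90.5 dB


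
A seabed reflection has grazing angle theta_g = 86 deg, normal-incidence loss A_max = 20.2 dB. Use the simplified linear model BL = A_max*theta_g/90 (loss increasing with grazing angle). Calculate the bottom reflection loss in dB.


19.3 dB


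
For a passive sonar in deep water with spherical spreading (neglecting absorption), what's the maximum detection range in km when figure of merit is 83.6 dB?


At max range FOM = TL, so 20*log10(R) = 83.6
R = 10^(83.6/20) = 15135.61 m = 15.14 km

15.14 km


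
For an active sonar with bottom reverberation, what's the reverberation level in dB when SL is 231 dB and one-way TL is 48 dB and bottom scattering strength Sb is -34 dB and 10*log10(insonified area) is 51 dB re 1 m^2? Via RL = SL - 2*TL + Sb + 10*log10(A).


RL = SL - 2*TL + Sb + 10*log10(A) = 231 - 2*48 + (-34) + 51 = 152

152 dB


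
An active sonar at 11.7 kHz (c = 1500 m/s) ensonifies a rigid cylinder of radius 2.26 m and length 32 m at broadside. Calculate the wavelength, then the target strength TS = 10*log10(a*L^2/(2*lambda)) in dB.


Step 1: lambda = c/f = 1500/11700 = 0.12821 m
Step 2: TS = 10*log10(a*L^2/(2*lambda)) = 10*log10(2.26*32^2/(2*0.12821)) = 39.55

39.55 dB


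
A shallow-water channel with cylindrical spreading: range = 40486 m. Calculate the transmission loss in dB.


TL = 10*log10(40486) = 46.07

46.07 dB


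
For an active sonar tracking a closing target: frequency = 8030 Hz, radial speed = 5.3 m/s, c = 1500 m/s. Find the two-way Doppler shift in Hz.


56.75 Hz


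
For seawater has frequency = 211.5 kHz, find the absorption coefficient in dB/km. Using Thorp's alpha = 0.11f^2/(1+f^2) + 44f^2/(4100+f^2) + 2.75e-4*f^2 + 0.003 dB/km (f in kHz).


f^2 = 44732.25
alpha = 0.11*44732.25/(1+44732.25) + 44*44732.25/(4100+44732.25) + 2.75e-4*44732.25 + 0.003 = 52.72

52.72 dB/km


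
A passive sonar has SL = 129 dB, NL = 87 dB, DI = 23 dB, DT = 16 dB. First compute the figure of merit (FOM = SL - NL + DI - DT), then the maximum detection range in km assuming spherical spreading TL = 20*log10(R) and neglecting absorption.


Step 1: FOM = SL - NL + DI - DT = 129 - 87 + 23 - 16 = 49 dB
Step 2: at max range FOM = TL = 20*log10(R), so R = 10^(49/20) = 281.84 m = 0.28 km

0.28 km


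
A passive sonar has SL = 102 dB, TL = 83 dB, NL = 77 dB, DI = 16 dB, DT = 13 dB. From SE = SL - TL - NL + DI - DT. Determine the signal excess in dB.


SE = SL - TL - NL + DI - DT = 102 - 83 - 77 + 16 - 13 = -55

-55 dB


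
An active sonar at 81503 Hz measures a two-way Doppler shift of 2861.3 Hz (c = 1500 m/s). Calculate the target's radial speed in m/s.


26.33 m/s


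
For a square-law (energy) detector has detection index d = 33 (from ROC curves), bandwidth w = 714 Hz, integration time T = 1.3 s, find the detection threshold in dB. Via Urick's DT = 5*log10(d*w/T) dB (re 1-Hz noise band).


21.29 dB


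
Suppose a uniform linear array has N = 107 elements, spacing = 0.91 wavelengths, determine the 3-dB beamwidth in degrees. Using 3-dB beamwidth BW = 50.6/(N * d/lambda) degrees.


BW = 50.6 / (107 * 0.91) = 50.6 / 97.37 = 0.52

0.52 deg


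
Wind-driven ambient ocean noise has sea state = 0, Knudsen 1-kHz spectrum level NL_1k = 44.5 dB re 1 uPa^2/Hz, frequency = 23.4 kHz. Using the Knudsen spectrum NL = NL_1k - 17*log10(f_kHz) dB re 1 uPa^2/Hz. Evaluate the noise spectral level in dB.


NL = NL_1k - 17*log10(f_kHz) = 44.5 - 17*log10(23.4) = 44.5 - (23.28) = 21.22

21.22 dB


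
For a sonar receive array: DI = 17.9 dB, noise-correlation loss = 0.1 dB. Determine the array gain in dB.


AG = DI - L_corr = 17.9 - 0.1 = 17.8

17.8 dB


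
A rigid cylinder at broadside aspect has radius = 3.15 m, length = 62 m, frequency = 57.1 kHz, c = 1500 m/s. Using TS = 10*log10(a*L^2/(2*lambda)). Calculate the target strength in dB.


lambda = 1500/57100 = 0.02627 m
TS = 10*log10(3.15*62^2/(2*0.02627)) = 53.63

53.63 dB


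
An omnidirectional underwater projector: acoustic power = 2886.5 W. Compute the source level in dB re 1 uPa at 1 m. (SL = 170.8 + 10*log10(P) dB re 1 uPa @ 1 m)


SL = 170.8 + 10*log10(2886.5) = 170.8 + 34.6 = 205.4

205.4 dB


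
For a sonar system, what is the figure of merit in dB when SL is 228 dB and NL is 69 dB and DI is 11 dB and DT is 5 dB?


FOM = SL - NL + DI - DT = 228 - 69 + 11 - 5 = 165

165 dB


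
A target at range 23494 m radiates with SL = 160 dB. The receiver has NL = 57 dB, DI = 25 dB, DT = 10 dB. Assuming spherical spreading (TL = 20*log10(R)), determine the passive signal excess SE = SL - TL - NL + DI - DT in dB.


Step 1: TL = 20*log10(23494) = 87.42 dB
Step 2: SE = 160 - 87.42 - 57 + 25 - 10 = 30.58

30.58 dB


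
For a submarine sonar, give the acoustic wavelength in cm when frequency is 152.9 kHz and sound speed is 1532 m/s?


lambda = c/f = 1532 / 152900 = 0.01 m = 1.0 cm

1.0 cm


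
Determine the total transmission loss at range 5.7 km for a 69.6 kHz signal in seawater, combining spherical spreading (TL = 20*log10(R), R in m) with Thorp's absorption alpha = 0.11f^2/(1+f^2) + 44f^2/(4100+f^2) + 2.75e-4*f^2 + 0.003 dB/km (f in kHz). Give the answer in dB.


Step 1 (Thorp): alpha = 0.11*4844.16/(1+4844.16) + 44*4844.16/(4100+4844.16) + 2.75e-4*4844.16 + 0.003 = 25.2755 dB/km
Step 2: TL_spread = 20*log10(5700) = 75.12 dB
Step 3: TL_abs = alpha*R = 25.2755 * 5.7 = 144.07 dB
Step 4: TL_total = 75.12 + 144.07 = 219.19

219.19 dB


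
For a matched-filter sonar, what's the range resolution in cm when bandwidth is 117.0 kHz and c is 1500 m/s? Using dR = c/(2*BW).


0.64 cm


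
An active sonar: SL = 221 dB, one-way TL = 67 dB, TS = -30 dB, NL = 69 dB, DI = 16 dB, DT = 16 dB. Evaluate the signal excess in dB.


-12 dB


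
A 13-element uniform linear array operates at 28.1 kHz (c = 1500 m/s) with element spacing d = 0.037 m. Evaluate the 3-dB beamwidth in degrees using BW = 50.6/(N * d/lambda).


Step 1: lambda = 1500/28100 = 0.05338 m
Step 2: d/lambda = 0.037/0.05338 = 0.6931
Step 3: BW = 50.6/(N * d/lambda) = 50.6/(13 * 0.6931) = 5.62

5.62 deg


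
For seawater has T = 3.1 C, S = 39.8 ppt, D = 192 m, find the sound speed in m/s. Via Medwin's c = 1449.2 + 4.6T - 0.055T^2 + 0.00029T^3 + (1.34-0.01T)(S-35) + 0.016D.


c = 1449.2 + 4.6*3.1 - 0.055*3.1^2 + 0.00029*3.1^3 + (1.34 - 0.01*3.1)*(39.8 - 35) + 0.016*192 = 1472.3

1472.3 m/s


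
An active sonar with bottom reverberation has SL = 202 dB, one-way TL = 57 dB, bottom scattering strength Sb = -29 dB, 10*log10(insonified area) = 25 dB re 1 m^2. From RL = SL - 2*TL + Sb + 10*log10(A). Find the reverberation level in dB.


RL = SL - 2*TL + Sb + 10*log10(A) = 202 - 2*57 + (-29) + 25 = 84

84 dB


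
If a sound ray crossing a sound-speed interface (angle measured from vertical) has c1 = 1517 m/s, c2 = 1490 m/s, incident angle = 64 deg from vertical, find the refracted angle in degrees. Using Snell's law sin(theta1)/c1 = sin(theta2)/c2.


61.98 deg


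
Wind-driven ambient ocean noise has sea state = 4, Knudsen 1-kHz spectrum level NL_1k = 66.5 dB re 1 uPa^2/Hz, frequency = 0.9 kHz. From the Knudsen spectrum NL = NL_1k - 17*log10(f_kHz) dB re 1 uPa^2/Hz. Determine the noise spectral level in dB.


NL = NL_1k - 17*log10(f_kHz) = 66.5 - 17*log10(0.9) = 66.5 - (-0.78) = 67.28

67.28 dB
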